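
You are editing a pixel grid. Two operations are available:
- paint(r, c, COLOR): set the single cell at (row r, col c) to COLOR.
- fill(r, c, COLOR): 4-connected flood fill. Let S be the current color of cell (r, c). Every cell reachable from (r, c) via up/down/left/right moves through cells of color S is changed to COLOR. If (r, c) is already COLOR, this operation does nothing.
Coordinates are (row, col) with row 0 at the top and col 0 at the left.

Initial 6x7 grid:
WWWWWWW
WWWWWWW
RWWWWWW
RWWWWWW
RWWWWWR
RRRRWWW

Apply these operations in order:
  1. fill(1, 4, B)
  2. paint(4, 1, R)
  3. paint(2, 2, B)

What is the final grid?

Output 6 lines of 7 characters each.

Answer: BBBBBBB
BBBBBBB
RBBBBBB
RBBBBBB
RRBBBBR
RRRRBBB

Derivation:
After op 1 fill(1,4,B) [34 cells changed]:
BBBBBBB
BBBBBBB
RBBBBBB
RBBBBBB
RBBBBBR
RRRRBBB
After op 2 paint(4,1,R):
BBBBBBB
BBBBBBB
RBBBBBB
RBBBBBB
RRBBBBR
RRRRBBB
After op 3 paint(2,2,B):
BBBBBBB
BBBBBBB
RBBBBBB
RBBBBBB
RRBBBBR
RRRRBBB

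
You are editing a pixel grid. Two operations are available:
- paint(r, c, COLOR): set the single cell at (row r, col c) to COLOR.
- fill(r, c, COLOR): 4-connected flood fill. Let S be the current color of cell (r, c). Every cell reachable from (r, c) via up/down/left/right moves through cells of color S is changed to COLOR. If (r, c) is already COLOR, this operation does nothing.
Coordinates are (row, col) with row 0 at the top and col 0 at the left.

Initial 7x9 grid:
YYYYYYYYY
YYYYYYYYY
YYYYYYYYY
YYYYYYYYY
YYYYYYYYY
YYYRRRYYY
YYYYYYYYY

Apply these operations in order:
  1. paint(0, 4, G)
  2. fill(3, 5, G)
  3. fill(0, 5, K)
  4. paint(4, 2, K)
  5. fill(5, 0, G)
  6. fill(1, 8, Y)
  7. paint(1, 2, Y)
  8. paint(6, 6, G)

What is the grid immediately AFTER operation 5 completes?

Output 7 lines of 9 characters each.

After op 1 paint(0,4,G):
YYYYGYYYY
YYYYYYYYY
YYYYYYYYY
YYYYYYYYY
YYYYYYYYY
YYYRRRYYY
YYYYYYYYY
After op 2 fill(3,5,G) [59 cells changed]:
GGGGGGGGG
GGGGGGGGG
GGGGGGGGG
GGGGGGGGG
GGGGGGGGG
GGGRRRGGG
GGGGGGGGG
After op 3 fill(0,5,K) [60 cells changed]:
KKKKKKKKK
KKKKKKKKK
KKKKKKKKK
KKKKKKKKK
KKKKKKKKK
KKKRRRKKK
KKKKKKKKK
After op 4 paint(4,2,K):
KKKKKKKKK
KKKKKKKKK
KKKKKKKKK
KKKKKKKKK
KKKKKKKKK
KKKRRRKKK
KKKKKKKKK
After op 5 fill(5,0,G) [60 cells changed]:
GGGGGGGGG
GGGGGGGGG
GGGGGGGGG
GGGGGGGGG
GGGGGGGGG
GGGRRRGGG
GGGGGGGGG

Answer: GGGGGGGGG
GGGGGGGGG
GGGGGGGGG
GGGGGGGGG
GGGGGGGGG
GGGRRRGGG
GGGGGGGGG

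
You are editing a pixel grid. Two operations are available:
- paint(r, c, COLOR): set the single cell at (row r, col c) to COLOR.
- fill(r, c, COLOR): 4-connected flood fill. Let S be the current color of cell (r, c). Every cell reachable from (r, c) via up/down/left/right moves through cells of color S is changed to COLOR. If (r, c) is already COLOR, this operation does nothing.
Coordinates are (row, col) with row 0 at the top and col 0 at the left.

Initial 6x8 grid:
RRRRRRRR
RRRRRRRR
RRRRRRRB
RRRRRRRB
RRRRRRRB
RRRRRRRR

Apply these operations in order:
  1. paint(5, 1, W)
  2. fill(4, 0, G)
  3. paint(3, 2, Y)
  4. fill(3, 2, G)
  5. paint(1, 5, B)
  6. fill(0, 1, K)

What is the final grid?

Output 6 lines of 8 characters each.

Answer: KKKKKKKK
KKKKKBKK
KKKKKKKB
KKKKKKKB
KKKKKKKB
KWKKKKKK

Derivation:
After op 1 paint(5,1,W):
RRRRRRRR
RRRRRRRR
RRRRRRRB
RRRRRRRB
RRRRRRRB
RWRRRRRR
After op 2 fill(4,0,G) [44 cells changed]:
GGGGGGGG
GGGGGGGG
GGGGGGGB
GGGGGGGB
GGGGGGGB
GWGGGGGG
After op 3 paint(3,2,Y):
GGGGGGGG
GGGGGGGG
GGGGGGGB
GGYGGGGB
GGGGGGGB
GWGGGGGG
After op 4 fill(3,2,G) [1 cells changed]:
GGGGGGGG
GGGGGGGG
GGGGGGGB
GGGGGGGB
GGGGGGGB
GWGGGGGG
After op 5 paint(1,5,B):
GGGGGGGG
GGGGGBGG
GGGGGGGB
GGGGGGGB
GGGGGGGB
GWGGGGGG
After op 6 fill(0,1,K) [43 cells changed]:
KKKKKKKK
KKKKKBKK
KKKKKKKB
KKKKKKKB
KKKKKKKB
KWKKKKKK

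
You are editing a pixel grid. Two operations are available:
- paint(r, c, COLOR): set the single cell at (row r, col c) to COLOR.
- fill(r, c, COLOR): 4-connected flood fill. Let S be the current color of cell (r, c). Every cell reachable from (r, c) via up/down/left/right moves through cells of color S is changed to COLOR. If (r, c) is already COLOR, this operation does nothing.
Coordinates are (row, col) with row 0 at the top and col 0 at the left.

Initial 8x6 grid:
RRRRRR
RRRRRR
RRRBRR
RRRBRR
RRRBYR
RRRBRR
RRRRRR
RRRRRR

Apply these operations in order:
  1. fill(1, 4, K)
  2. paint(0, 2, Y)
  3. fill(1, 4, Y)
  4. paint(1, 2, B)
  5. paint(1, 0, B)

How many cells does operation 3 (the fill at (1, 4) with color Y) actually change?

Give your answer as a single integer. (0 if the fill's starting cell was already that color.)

After op 1 fill(1,4,K) [43 cells changed]:
KKKKKK
KKKKKK
KKKBKK
KKKBKK
KKKBYK
KKKBKK
KKKKKK
KKKKKK
After op 2 paint(0,2,Y):
KKYKKK
KKKKKK
KKKBKK
KKKBKK
KKKBYK
KKKBKK
KKKKKK
KKKKKK
After op 3 fill(1,4,Y) [42 cells changed]:
YYYYYY
YYYYYY
YYYBYY
YYYBYY
YYYBYY
YYYBYY
YYYYYY
YYYYYY

Answer: 42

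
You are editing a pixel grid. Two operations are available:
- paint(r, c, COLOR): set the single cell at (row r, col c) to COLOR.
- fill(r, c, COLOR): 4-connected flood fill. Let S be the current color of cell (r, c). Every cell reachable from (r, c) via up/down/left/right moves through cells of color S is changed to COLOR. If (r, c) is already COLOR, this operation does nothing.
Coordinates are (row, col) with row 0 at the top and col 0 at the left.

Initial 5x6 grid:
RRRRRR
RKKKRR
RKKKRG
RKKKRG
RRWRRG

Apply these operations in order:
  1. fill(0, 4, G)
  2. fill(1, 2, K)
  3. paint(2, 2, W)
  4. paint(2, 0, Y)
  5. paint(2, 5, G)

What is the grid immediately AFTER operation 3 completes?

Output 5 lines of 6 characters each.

Answer: GGGGGG
GKKKGG
GKWKGG
GKKKGG
GGWGGG

Derivation:
After op 1 fill(0,4,G) [17 cells changed]:
GGGGGG
GKKKGG
GKKKGG
GKKKGG
GGWGGG
After op 2 fill(1,2,K) [0 cells changed]:
GGGGGG
GKKKGG
GKKKGG
GKKKGG
GGWGGG
After op 3 paint(2,2,W):
GGGGGG
GKKKGG
GKWKGG
GKKKGG
GGWGGG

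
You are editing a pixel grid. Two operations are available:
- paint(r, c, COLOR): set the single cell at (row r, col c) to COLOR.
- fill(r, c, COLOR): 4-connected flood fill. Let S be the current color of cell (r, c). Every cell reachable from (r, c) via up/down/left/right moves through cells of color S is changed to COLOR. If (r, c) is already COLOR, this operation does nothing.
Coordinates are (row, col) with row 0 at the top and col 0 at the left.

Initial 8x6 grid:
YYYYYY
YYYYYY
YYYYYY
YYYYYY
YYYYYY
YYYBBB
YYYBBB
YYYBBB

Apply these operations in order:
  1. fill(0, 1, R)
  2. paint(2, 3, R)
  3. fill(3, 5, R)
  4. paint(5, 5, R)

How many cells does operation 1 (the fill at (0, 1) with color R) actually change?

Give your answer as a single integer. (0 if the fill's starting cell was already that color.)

Answer: 39

Derivation:
After op 1 fill(0,1,R) [39 cells changed]:
RRRRRR
RRRRRR
RRRRRR
RRRRRR
RRRRRR
RRRBBB
RRRBBB
RRRBBB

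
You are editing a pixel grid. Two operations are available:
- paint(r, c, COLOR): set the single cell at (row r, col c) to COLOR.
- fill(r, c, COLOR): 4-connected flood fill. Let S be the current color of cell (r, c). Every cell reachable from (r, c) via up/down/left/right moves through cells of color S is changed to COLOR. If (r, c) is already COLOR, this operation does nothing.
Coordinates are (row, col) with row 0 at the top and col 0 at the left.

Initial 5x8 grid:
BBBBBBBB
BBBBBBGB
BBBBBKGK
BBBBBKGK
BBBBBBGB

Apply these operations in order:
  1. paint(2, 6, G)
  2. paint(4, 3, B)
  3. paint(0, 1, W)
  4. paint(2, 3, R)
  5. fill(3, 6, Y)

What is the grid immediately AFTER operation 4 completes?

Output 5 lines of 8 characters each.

Answer: BWBBBBBB
BBBBBBGB
BBBRBKGK
BBBBBKGK
BBBBBBGB

Derivation:
After op 1 paint(2,6,G):
BBBBBBBB
BBBBBBGB
BBBBBKGK
BBBBBKGK
BBBBBBGB
After op 2 paint(4,3,B):
BBBBBBBB
BBBBBBGB
BBBBBKGK
BBBBBKGK
BBBBBBGB
After op 3 paint(0,1,W):
BWBBBBBB
BBBBBBGB
BBBBBKGK
BBBBBKGK
BBBBBBGB
After op 4 paint(2,3,R):
BWBBBBBB
BBBBBBGB
BBBRBKGK
BBBBBKGK
BBBBBBGB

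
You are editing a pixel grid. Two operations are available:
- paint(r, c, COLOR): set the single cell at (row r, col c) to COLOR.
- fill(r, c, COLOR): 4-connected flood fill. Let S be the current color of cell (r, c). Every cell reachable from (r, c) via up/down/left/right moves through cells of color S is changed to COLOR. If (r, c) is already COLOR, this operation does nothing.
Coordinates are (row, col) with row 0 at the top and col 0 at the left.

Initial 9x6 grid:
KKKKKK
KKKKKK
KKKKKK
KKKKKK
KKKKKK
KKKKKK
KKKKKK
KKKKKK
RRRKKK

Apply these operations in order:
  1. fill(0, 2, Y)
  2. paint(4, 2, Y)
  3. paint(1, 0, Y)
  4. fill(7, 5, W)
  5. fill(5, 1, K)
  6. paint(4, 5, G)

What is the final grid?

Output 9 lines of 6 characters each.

Answer: KKKKKK
KKKKKK
KKKKKK
KKKKKK
KKKKKG
KKKKKK
KKKKKK
KKKKKK
RRRKKK

Derivation:
After op 1 fill(0,2,Y) [51 cells changed]:
YYYYYY
YYYYYY
YYYYYY
YYYYYY
YYYYYY
YYYYYY
YYYYYY
YYYYYY
RRRYYY
After op 2 paint(4,2,Y):
YYYYYY
YYYYYY
YYYYYY
YYYYYY
YYYYYY
YYYYYY
YYYYYY
YYYYYY
RRRYYY
After op 3 paint(1,0,Y):
YYYYYY
YYYYYY
YYYYYY
YYYYYY
YYYYYY
YYYYYY
YYYYYY
YYYYYY
RRRYYY
After op 4 fill(7,5,W) [51 cells changed]:
WWWWWW
WWWWWW
WWWWWW
WWWWWW
WWWWWW
WWWWWW
WWWWWW
WWWWWW
RRRWWW
After op 5 fill(5,1,K) [51 cells changed]:
KKKKKK
KKKKKK
KKKKKK
KKKKKK
KKKKKK
KKKKKK
KKKKKK
KKKKKK
RRRKKK
After op 6 paint(4,5,G):
KKKKKK
KKKKKK
KKKKKK
KKKKKK
KKKKKG
KKKKKK
KKKKKK
KKKKKK
RRRKKK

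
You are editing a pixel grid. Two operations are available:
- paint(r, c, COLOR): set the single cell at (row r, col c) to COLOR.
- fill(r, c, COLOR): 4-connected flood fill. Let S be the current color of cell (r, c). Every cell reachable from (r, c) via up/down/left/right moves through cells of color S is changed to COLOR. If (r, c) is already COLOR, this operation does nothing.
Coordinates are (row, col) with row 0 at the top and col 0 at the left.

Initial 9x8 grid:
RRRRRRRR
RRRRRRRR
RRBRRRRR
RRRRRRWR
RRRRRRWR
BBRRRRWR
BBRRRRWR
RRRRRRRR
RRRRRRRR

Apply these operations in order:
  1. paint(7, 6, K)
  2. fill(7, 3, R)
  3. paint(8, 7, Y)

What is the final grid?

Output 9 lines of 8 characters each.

After op 1 paint(7,6,K):
RRRRRRRR
RRRRRRRR
RRBRRRRR
RRRRRRWR
RRRRRRWR
BBRRRRWR
BBRRRRWR
RRRRRRKR
RRRRRRRR
After op 2 fill(7,3,R) [0 cells changed]:
RRRRRRRR
RRRRRRRR
RRBRRRRR
RRRRRRWR
RRRRRRWR
BBRRRRWR
BBRRRRWR
RRRRRRKR
RRRRRRRR
After op 3 paint(8,7,Y):
RRRRRRRR
RRRRRRRR
RRBRRRRR
RRRRRRWR
RRRRRRWR
BBRRRRWR
BBRRRRWR
RRRRRRKR
RRRRRRRY

Answer: RRRRRRRR
RRRRRRRR
RRBRRRRR
RRRRRRWR
RRRRRRWR
BBRRRRWR
BBRRRRWR
RRRRRRKR
RRRRRRRY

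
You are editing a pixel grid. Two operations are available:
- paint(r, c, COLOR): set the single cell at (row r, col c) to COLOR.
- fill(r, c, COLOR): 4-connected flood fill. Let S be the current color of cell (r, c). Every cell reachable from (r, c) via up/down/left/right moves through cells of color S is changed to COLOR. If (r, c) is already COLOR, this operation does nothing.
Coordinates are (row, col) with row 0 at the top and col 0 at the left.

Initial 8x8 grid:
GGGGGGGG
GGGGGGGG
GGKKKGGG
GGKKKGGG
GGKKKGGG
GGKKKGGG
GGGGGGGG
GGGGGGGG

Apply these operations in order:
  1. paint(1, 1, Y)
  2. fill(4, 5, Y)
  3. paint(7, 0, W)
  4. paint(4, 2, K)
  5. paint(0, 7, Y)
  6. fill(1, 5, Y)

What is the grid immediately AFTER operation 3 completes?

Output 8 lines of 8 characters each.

Answer: YYYYYYYY
YYYYYYYY
YYKKKYYY
YYKKKYYY
YYKKKYYY
YYKKKYYY
YYYYYYYY
WYYYYYYY

Derivation:
After op 1 paint(1,1,Y):
GGGGGGGG
GYGGGGGG
GGKKKGGG
GGKKKGGG
GGKKKGGG
GGKKKGGG
GGGGGGGG
GGGGGGGG
After op 2 fill(4,5,Y) [51 cells changed]:
YYYYYYYY
YYYYYYYY
YYKKKYYY
YYKKKYYY
YYKKKYYY
YYKKKYYY
YYYYYYYY
YYYYYYYY
After op 3 paint(7,0,W):
YYYYYYYY
YYYYYYYY
YYKKKYYY
YYKKKYYY
YYKKKYYY
YYKKKYYY
YYYYYYYY
WYYYYYYY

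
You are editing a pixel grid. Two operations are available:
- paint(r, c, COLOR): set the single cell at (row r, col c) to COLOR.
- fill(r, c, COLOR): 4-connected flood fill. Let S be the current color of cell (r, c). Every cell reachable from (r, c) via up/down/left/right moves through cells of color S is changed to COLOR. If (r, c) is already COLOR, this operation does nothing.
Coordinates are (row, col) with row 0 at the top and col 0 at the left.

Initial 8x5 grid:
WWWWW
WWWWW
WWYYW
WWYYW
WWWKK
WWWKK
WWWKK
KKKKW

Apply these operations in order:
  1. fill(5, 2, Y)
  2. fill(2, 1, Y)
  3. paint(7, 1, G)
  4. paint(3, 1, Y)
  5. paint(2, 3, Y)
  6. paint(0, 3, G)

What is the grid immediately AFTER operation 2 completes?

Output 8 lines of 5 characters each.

Answer: YYYYY
YYYYY
YYYYY
YYYYY
YYYKK
YYYKK
YYYKK
KKKKW

Derivation:
After op 1 fill(5,2,Y) [25 cells changed]:
YYYYY
YYYYY
YYYYY
YYYYY
YYYKK
YYYKK
YYYKK
KKKKW
After op 2 fill(2,1,Y) [0 cells changed]:
YYYYY
YYYYY
YYYYY
YYYYY
YYYKK
YYYKK
YYYKK
KKKKW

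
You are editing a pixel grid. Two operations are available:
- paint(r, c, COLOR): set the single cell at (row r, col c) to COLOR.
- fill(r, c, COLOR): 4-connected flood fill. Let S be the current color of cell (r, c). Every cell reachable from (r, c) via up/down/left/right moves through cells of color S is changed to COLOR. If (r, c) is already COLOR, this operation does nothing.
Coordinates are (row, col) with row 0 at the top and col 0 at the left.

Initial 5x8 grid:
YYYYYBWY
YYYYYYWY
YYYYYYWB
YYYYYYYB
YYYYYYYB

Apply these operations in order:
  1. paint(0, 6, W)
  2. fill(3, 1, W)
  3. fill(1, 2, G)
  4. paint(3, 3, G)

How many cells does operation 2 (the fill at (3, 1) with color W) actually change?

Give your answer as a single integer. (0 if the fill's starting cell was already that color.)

Answer: 31

Derivation:
After op 1 paint(0,6,W):
YYYYYBWY
YYYYYYWY
YYYYYYWB
YYYYYYYB
YYYYYYYB
After op 2 fill(3,1,W) [31 cells changed]:
WWWWWBWY
WWWWWWWY
WWWWWWWB
WWWWWWWB
WWWWWWWB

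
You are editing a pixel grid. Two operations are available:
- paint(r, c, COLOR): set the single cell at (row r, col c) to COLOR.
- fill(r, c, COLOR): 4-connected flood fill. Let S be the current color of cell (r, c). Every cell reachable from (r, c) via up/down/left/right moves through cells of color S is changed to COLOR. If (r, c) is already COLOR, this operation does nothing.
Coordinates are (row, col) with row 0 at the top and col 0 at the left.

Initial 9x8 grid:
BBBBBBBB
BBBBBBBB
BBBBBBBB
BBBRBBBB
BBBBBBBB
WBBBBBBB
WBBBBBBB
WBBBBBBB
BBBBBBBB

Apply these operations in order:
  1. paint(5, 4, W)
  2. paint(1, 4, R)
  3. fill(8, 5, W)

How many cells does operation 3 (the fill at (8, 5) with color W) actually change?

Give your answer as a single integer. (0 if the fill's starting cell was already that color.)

Answer: 66

Derivation:
After op 1 paint(5,4,W):
BBBBBBBB
BBBBBBBB
BBBBBBBB
BBBRBBBB
BBBBBBBB
WBBBWBBB
WBBBBBBB
WBBBBBBB
BBBBBBBB
After op 2 paint(1,4,R):
BBBBBBBB
BBBBRBBB
BBBBBBBB
BBBRBBBB
BBBBBBBB
WBBBWBBB
WBBBBBBB
WBBBBBBB
BBBBBBBB
After op 3 fill(8,5,W) [66 cells changed]:
WWWWWWWW
WWWWRWWW
WWWWWWWW
WWWRWWWW
WWWWWWWW
WWWWWWWW
WWWWWWWW
WWWWWWWW
WWWWWWWW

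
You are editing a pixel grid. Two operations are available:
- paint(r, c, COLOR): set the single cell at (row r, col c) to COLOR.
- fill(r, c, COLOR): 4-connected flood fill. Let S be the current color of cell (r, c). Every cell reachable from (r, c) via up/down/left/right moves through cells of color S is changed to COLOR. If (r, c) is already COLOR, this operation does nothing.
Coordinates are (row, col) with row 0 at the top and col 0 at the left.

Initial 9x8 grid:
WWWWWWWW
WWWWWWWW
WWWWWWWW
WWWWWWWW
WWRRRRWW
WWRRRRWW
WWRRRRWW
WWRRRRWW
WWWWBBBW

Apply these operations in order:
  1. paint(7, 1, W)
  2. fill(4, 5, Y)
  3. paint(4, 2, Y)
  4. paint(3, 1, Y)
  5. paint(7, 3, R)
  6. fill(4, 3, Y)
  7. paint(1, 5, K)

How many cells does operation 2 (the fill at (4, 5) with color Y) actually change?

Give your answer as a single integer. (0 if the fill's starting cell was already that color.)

Answer: 16

Derivation:
After op 1 paint(7,1,W):
WWWWWWWW
WWWWWWWW
WWWWWWWW
WWWWWWWW
WWRRRRWW
WWRRRRWW
WWRRRRWW
WWRRRRWW
WWWWBBBW
After op 2 fill(4,5,Y) [16 cells changed]:
WWWWWWWW
WWWWWWWW
WWWWWWWW
WWWWWWWW
WWYYYYWW
WWYYYYWW
WWYYYYWW
WWYYYYWW
WWWWBBBW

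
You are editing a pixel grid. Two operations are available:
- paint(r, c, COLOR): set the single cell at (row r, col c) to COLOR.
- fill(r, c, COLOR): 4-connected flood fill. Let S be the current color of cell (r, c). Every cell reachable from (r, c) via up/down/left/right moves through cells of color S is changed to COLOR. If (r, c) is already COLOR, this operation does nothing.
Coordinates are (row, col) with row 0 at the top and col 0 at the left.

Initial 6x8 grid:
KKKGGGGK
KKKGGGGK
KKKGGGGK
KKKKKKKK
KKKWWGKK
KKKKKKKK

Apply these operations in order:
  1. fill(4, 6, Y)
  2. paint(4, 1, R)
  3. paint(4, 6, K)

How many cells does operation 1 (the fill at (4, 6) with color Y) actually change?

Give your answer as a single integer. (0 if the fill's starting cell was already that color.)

After op 1 fill(4,6,Y) [33 cells changed]:
YYYGGGGY
YYYGGGGY
YYYGGGGY
YYYYYYYY
YYYWWGYY
YYYYYYYY

Answer: 33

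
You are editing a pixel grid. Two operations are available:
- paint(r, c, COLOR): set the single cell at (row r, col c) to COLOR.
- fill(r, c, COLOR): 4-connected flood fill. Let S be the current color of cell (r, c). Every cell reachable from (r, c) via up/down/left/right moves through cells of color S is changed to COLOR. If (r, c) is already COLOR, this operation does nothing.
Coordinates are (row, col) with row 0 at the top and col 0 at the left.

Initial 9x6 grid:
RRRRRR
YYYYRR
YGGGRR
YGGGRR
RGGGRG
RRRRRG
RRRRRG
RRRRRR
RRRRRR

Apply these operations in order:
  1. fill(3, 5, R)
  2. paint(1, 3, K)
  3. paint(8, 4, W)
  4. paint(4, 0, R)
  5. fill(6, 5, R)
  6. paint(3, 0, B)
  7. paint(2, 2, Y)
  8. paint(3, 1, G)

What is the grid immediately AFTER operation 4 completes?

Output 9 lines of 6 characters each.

Answer: RRRRRR
YYYKRR
YGGGRR
YGGGRR
RGGGRG
RRRRRG
RRRRRG
RRRRRR
RRRRWR

Derivation:
After op 1 fill(3,5,R) [0 cells changed]:
RRRRRR
YYYYRR
YGGGRR
YGGGRR
RGGGRG
RRRRRG
RRRRRG
RRRRRR
RRRRRR
After op 2 paint(1,3,K):
RRRRRR
YYYKRR
YGGGRR
YGGGRR
RGGGRG
RRRRRG
RRRRRG
RRRRRR
RRRRRR
After op 3 paint(8,4,W):
RRRRRR
YYYKRR
YGGGRR
YGGGRR
RGGGRG
RRRRRG
RRRRRG
RRRRRR
RRRRWR
After op 4 paint(4,0,R):
RRRRRR
YYYKRR
YGGGRR
YGGGRR
RGGGRG
RRRRRG
RRRRRG
RRRRRR
RRRRWR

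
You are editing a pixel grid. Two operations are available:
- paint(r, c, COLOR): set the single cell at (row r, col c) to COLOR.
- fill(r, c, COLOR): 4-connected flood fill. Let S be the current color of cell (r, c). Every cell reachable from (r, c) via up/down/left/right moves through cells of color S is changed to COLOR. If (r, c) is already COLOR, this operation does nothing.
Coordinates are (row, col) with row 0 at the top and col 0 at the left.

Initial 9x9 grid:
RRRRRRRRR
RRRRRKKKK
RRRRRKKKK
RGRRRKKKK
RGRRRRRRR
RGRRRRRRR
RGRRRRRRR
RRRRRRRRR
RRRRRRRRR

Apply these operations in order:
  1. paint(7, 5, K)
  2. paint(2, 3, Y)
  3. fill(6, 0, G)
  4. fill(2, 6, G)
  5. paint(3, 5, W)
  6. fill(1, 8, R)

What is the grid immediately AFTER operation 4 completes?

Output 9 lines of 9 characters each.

After op 1 paint(7,5,K):
RRRRRRRRR
RRRRRKKKK
RRRRRKKKK
RGRRRKKKK
RGRRRRRRR
RGRRRRRRR
RGRRRRRRR
RRRRRKRRR
RRRRRRRRR
After op 2 paint(2,3,Y):
RRRRRRRRR
RRRRRKKKK
RRRYRKKKK
RGRRRKKKK
RGRRRRRRR
RGRRRRRRR
RGRRRRRRR
RRRRRKRRR
RRRRRRRRR
After op 3 fill(6,0,G) [63 cells changed]:
GGGGGGGGG
GGGGGKKKK
GGGYGKKKK
GGGGGKKKK
GGGGGGGGG
GGGGGGGGG
GGGGGGGGG
GGGGGKGGG
GGGGGGGGG
After op 4 fill(2,6,G) [12 cells changed]:
GGGGGGGGG
GGGGGGGGG
GGGYGGGGG
GGGGGGGGG
GGGGGGGGG
GGGGGGGGG
GGGGGGGGG
GGGGGKGGG
GGGGGGGGG

Answer: GGGGGGGGG
GGGGGGGGG
GGGYGGGGG
GGGGGGGGG
GGGGGGGGG
GGGGGGGGG
GGGGGGGGG
GGGGGKGGG
GGGGGGGGG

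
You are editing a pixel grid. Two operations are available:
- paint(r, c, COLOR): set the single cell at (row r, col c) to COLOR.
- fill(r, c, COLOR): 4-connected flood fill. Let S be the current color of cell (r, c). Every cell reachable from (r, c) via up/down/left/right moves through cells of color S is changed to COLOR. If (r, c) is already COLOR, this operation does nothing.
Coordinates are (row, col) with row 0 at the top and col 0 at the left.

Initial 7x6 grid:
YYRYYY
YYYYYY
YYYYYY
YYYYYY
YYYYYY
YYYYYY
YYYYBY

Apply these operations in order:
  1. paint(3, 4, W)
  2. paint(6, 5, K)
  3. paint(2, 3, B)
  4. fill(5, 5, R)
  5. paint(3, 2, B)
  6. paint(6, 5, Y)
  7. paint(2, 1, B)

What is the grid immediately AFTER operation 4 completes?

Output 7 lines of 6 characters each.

After op 1 paint(3,4,W):
YYRYYY
YYYYYY
YYYYYY
YYYYWY
YYYYYY
YYYYYY
YYYYBY
After op 2 paint(6,5,K):
YYRYYY
YYYYYY
YYYYYY
YYYYWY
YYYYYY
YYYYYY
YYYYBK
After op 3 paint(2,3,B):
YYRYYY
YYYYYY
YYYBYY
YYYYWY
YYYYYY
YYYYYY
YYYYBK
After op 4 fill(5,5,R) [37 cells changed]:
RRRRRR
RRRRRR
RRRBRR
RRRRWR
RRRRRR
RRRRRR
RRRRBK

Answer: RRRRRR
RRRRRR
RRRBRR
RRRRWR
RRRRRR
RRRRRR
RRRRBK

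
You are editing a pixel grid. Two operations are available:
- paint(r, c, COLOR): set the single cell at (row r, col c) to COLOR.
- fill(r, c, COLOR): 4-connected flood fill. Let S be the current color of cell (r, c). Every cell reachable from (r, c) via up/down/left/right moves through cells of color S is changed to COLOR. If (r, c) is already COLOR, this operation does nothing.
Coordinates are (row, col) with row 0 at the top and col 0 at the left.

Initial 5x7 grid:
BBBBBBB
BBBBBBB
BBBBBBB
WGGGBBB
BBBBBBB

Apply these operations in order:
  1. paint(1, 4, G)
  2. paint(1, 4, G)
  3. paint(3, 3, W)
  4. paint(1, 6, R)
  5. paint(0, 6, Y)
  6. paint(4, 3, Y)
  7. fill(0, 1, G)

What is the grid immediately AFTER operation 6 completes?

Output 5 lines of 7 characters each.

After op 1 paint(1,4,G):
BBBBBBB
BBBBGBB
BBBBBBB
WGGGBBB
BBBBBBB
After op 2 paint(1,4,G):
BBBBBBB
BBBBGBB
BBBBBBB
WGGGBBB
BBBBBBB
After op 3 paint(3,3,W):
BBBBBBB
BBBBGBB
BBBBBBB
WGGWBBB
BBBBBBB
After op 4 paint(1,6,R):
BBBBBBB
BBBBGBR
BBBBBBB
WGGWBBB
BBBBBBB
After op 5 paint(0,6,Y):
BBBBBBY
BBBBGBR
BBBBBBB
WGGWBBB
BBBBBBB
After op 6 paint(4,3,Y):
BBBBBBY
BBBBGBR
BBBBBBB
WGGWBBB
BBBYBBB

Answer: BBBBBBY
BBBBGBR
BBBBBBB
WGGWBBB
BBBYBBB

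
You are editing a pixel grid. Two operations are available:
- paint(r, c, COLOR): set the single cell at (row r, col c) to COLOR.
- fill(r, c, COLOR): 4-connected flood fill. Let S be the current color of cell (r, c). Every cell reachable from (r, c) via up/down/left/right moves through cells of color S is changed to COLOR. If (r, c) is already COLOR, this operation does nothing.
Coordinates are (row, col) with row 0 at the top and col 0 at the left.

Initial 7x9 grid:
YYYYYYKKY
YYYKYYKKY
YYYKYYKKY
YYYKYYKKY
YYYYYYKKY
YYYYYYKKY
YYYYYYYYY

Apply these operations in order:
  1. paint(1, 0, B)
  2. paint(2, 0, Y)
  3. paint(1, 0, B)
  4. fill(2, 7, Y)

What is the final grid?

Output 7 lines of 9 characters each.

After op 1 paint(1,0,B):
YYYYYYKKY
BYYKYYKKY
YYYKYYKKY
YYYKYYKKY
YYYYYYKKY
YYYYYYKKY
YYYYYYYYY
After op 2 paint(2,0,Y):
YYYYYYKKY
BYYKYYKKY
YYYKYYKKY
YYYKYYKKY
YYYYYYKKY
YYYYYYKKY
YYYYYYYYY
After op 3 paint(1,0,B):
YYYYYYKKY
BYYKYYKKY
YYYKYYKKY
YYYKYYKKY
YYYYYYKKY
YYYYYYKKY
YYYYYYYYY
After op 4 fill(2,7,Y) [12 cells changed]:
YYYYYYYYY
BYYKYYYYY
YYYKYYYYY
YYYKYYYYY
YYYYYYYYY
YYYYYYYYY
YYYYYYYYY

Answer: YYYYYYYYY
BYYKYYYYY
YYYKYYYYY
YYYKYYYYY
YYYYYYYYY
YYYYYYYYY
YYYYYYYYY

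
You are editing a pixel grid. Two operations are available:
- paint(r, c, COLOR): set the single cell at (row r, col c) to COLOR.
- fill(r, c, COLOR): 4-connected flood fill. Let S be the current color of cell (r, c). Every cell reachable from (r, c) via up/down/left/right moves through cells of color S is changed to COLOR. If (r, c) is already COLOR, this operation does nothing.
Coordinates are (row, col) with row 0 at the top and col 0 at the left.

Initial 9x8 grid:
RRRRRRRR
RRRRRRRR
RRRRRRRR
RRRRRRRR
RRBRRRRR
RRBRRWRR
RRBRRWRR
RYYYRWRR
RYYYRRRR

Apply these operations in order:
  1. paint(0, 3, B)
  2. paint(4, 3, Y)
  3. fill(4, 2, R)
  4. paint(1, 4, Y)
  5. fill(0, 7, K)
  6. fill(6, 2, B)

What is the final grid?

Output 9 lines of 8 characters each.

Answer: BBBBBBBB
BBBBYBBB
BBBBBBBB
BBBBBBBB
BBBYBBBB
BBBBBWBB
BBBBBWBB
BYYYBWBB
BYYYBBBB

Derivation:
After op 1 paint(0,3,B):
RRRBRRRR
RRRRRRRR
RRRRRRRR
RRRRRRRR
RRBRRRRR
RRBRRWRR
RRBRRWRR
RYYYRWRR
RYYYRRRR
After op 2 paint(4,3,Y):
RRRBRRRR
RRRRRRRR
RRRRRRRR
RRRRRRRR
RRBYRRRR
RRBRRWRR
RRBRRWRR
RYYYRWRR
RYYYRRRR
After op 3 fill(4,2,R) [3 cells changed]:
RRRBRRRR
RRRRRRRR
RRRRRRRR
RRRRRRRR
RRRYRRRR
RRRRRWRR
RRRRRWRR
RYYYRWRR
RYYYRRRR
After op 4 paint(1,4,Y):
RRRBRRRR
RRRRYRRR
RRRRRRRR
RRRRRRRR
RRRYRRRR
RRRRRWRR
RRRRRWRR
RYYYRWRR
RYYYRRRR
After op 5 fill(0,7,K) [60 cells changed]:
KKKBKKKK
KKKKYKKK
KKKKKKKK
KKKKKKKK
KKKYKKKK
KKKKKWKK
KKKKKWKK
KYYYKWKK
KYYYKKKK
After op 6 fill(6,2,B) [60 cells changed]:
BBBBBBBB
BBBBYBBB
BBBBBBBB
BBBBBBBB
BBBYBBBB
BBBBBWBB
BBBBBWBB
BYYYBWBB
BYYYBBBB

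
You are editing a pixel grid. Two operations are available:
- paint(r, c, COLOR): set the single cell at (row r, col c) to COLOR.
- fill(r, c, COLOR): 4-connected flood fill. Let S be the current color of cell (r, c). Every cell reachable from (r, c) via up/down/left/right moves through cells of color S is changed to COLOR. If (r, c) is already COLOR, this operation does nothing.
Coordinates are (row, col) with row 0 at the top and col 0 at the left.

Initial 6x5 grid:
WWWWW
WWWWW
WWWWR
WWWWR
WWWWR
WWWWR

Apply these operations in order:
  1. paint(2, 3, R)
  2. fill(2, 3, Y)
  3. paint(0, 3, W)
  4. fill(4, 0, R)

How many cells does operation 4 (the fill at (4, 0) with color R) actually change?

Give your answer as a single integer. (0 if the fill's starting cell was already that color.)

Answer: 25

Derivation:
After op 1 paint(2,3,R):
WWWWW
WWWWW
WWWRR
WWWWR
WWWWR
WWWWR
After op 2 fill(2,3,Y) [5 cells changed]:
WWWWW
WWWWW
WWWYY
WWWWY
WWWWY
WWWWY
After op 3 paint(0,3,W):
WWWWW
WWWWW
WWWYY
WWWWY
WWWWY
WWWWY
After op 4 fill(4,0,R) [25 cells changed]:
RRRRR
RRRRR
RRRYY
RRRRY
RRRRY
RRRRY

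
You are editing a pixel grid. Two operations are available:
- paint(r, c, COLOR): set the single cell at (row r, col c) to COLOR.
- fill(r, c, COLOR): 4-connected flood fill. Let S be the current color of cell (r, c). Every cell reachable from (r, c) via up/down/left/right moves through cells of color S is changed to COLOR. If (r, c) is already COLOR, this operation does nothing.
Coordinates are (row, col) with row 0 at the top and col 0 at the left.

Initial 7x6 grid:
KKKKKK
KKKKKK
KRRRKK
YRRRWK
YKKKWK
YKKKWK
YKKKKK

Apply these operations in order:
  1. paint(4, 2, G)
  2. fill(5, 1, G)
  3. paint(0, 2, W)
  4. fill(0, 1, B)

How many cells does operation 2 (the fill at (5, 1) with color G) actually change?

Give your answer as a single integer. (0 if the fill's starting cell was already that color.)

Answer: 28

Derivation:
After op 1 paint(4,2,G):
KKKKKK
KKKKKK
KRRRKK
YRRRWK
YKGKWK
YKKKWK
YKKKKK
After op 2 fill(5,1,G) [28 cells changed]:
GGGGGG
GGGGGG
GRRRGG
YRRRWG
YGGGWG
YGGGWG
YGGGGG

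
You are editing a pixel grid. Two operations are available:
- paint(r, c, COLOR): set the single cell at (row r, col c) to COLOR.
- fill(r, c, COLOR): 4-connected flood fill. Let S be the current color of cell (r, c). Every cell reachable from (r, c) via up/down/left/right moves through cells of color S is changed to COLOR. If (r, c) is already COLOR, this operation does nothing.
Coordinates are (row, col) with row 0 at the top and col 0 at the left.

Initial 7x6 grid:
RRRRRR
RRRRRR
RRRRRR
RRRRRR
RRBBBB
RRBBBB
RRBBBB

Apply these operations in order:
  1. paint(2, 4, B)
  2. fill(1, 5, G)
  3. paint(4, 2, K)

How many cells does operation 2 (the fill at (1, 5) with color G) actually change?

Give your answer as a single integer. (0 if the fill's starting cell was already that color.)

Answer: 29

Derivation:
After op 1 paint(2,4,B):
RRRRRR
RRRRRR
RRRRBR
RRRRRR
RRBBBB
RRBBBB
RRBBBB
After op 2 fill(1,5,G) [29 cells changed]:
GGGGGG
GGGGGG
GGGGBG
GGGGGG
GGBBBB
GGBBBB
GGBBBB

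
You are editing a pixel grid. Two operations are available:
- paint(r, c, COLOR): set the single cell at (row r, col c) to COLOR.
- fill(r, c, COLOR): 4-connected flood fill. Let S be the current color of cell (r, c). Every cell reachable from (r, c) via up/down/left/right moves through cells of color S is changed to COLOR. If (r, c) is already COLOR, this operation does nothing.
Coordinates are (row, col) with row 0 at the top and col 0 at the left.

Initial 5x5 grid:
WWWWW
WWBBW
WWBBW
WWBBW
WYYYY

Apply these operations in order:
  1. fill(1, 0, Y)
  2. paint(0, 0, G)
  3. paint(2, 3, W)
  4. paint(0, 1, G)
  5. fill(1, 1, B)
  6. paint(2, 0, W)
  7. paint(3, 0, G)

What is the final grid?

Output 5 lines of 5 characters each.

Answer: GGBBB
BBBBB
WBBWB
GBBBB
BBBBB

Derivation:
After op 1 fill(1,0,Y) [15 cells changed]:
YYYYY
YYBBY
YYBBY
YYBBY
YYYYY
After op 2 paint(0,0,G):
GYYYY
YYBBY
YYBBY
YYBBY
YYYYY
After op 3 paint(2,3,W):
GYYYY
YYBBY
YYBWY
YYBBY
YYYYY
After op 4 paint(0,1,G):
GGYYY
YYBBY
YYBWY
YYBBY
YYYYY
After op 5 fill(1,1,B) [17 cells changed]:
GGBBB
BBBBB
BBBWB
BBBBB
BBBBB
After op 6 paint(2,0,W):
GGBBB
BBBBB
WBBWB
BBBBB
BBBBB
After op 7 paint(3,0,G):
GGBBB
BBBBB
WBBWB
GBBBB
BBBBB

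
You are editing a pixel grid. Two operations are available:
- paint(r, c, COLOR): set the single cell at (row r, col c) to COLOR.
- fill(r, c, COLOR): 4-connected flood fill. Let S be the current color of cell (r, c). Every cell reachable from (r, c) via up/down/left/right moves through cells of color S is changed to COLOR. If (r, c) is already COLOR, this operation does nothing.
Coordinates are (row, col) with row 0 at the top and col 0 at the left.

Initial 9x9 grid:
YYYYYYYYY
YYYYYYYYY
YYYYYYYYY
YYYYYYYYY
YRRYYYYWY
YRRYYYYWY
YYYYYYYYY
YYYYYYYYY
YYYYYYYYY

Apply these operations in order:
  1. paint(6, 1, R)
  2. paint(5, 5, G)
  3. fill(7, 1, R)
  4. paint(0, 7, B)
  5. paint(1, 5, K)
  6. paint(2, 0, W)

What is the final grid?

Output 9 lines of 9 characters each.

Answer: RRRRRRRBR
RRRRRKRRR
WRRRRRRRR
RRRRRRRRR
RRRRRRRWR
RRRRRGRWR
RRRRRRRRR
RRRRRRRRR
RRRRRRRRR

Derivation:
After op 1 paint(6,1,R):
YYYYYYYYY
YYYYYYYYY
YYYYYYYYY
YYYYYYYYY
YRRYYYYWY
YRRYYYYWY
YRYYYYYYY
YYYYYYYYY
YYYYYYYYY
After op 2 paint(5,5,G):
YYYYYYYYY
YYYYYYYYY
YYYYYYYYY
YYYYYYYYY
YRRYYYYWY
YRRYYGYWY
YRYYYYYYY
YYYYYYYYY
YYYYYYYYY
After op 3 fill(7,1,R) [73 cells changed]:
RRRRRRRRR
RRRRRRRRR
RRRRRRRRR
RRRRRRRRR
RRRRRRRWR
RRRRRGRWR
RRRRRRRRR
RRRRRRRRR
RRRRRRRRR
After op 4 paint(0,7,B):
RRRRRRRBR
RRRRRRRRR
RRRRRRRRR
RRRRRRRRR
RRRRRRRWR
RRRRRGRWR
RRRRRRRRR
RRRRRRRRR
RRRRRRRRR
After op 5 paint(1,5,K):
RRRRRRRBR
RRRRRKRRR
RRRRRRRRR
RRRRRRRRR
RRRRRRRWR
RRRRRGRWR
RRRRRRRRR
RRRRRRRRR
RRRRRRRRR
After op 6 paint(2,0,W):
RRRRRRRBR
RRRRRKRRR
WRRRRRRRR
RRRRRRRRR
RRRRRRRWR
RRRRRGRWR
RRRRRRRRR
RRRRRRRRR
RRRRRRRRR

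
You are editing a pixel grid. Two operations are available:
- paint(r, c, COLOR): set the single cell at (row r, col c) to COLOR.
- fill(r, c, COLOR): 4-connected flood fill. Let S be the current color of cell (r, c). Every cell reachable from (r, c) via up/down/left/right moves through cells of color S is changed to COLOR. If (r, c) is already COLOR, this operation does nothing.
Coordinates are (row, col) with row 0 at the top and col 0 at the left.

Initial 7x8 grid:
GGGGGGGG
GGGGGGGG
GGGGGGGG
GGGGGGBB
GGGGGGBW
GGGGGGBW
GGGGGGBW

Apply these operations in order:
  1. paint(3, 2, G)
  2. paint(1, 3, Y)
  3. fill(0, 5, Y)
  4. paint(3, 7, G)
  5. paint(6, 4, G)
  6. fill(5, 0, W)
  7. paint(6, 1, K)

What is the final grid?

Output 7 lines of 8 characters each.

Answer: WWWWWWWW
WWWWWWWW
WWWWWWWW
WWWWWWBG
WWWWWWBW
WWWWWWBW
WKWWGWBW

Derivation:
After op 1 paint(3,2,G):
GGGGGGGG
GGGGGGGG
GGGGGGGG
GGGGGGBB
GGGGGGBW
GGGGGGBW
GGGGGGBW
After op 2 paint(1,3,Y):
GGGGGGGG
GGGYGGGG
GGGGGGGG
GGGGGGBB
GGGGGGBW
GGGGGGBW
GGGGGGBW
After op 3 fill(0,5,Y) [47 cells changed]:
YYYYYYYY
YYYYYYYY
YYYYYYYY
YYYYYYBB
YYYYYYBW
YYYYYYBW
YYYYYYBW
After op 4 paint(3,7,G):
YYYYYYYY
YYYYYYYY
YYYYYYYY
YYYYYYBG
YYYYYYBW
YYYYYYBW
YYYYYYBW
After op 5 paint(6,4,G):
YYYYYYYY
YYYYYYYY
YYYYYYYY
YYYYYYBG
YYYYYYBW
YYYYYYBW
YYYYGYBW
After op 6 fill(5,0,W) [47 cells changed]:
WWWWWWWW
WWWWWWWW
WWWWWWWW
WWWWWWBG
WWWWWWBW
WWWWWWBW
WWWWGWBW
After op 7 paint(6,1,K):
WWWWWWWW
WWWWWWWW
WWWWWWWW
WWWWWWBG
WWWWWWBW
WWWWWWBW
WKWWGWBW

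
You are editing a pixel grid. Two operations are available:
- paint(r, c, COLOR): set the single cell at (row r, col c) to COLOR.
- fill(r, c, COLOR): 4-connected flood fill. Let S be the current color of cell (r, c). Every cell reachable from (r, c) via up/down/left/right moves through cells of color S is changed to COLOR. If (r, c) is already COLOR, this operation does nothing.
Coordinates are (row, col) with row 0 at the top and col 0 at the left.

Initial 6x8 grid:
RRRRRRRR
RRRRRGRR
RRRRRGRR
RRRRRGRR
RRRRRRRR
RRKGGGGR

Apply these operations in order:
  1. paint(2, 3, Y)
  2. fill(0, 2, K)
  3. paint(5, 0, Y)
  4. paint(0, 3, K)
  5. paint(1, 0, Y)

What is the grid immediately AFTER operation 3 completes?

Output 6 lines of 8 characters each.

Answer: KKKKKKKK
KKKKKGKK
KKKYKGKK
KKKKKGKK
KKKKKKKK
YKKGGGGK

Derivation:
After op 1 paint(2,3,Y):
RRRRRRRR
RRRRRGRR
RRRYRGRR
RRRRRGRR
RRRRRRRR
RRKGGGGR
After op 2 fill(0,2,K) [39 cells changed]:
KKKKKKKK
KKKKKGKK
KKKYKGKK
KKKKKGKK
KKKKKKKK
KKKGGGGK
After op 3 paint(5,0,Y):
KKKKKKKK
KKKKKGKK
KKKYKGKK
KKKKKGKK
KKKKKKKK
YKKGGGGK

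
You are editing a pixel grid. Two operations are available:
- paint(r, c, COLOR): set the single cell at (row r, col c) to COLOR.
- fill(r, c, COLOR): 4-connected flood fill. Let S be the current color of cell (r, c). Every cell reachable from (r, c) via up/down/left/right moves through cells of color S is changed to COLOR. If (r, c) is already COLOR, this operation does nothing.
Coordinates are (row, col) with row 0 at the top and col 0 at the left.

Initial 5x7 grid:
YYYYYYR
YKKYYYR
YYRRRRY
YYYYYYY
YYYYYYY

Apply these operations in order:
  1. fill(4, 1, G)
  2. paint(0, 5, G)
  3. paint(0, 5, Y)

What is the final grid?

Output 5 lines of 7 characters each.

Answer: GGGGGYR
GKKGGGR
GGRRRRG
GGGGGGG
GGGGGGG

Derivation:
After op 1 fill(4,1,G) [27 cells changed]:
GGGGGGR
GKKGGGR
GGRRRRG
GGGGGGG
GGGGGGG
After op 2 paint(0,5,G):
GGGGGGR
GKKGGGR
GGRRRRG
GGGGGGG
GGGGGGG
After op 3 paint(0,5,Y):
GGGGGYR
GKKGGGR
GGRRRRG
GGGGGGG
GGGGGGG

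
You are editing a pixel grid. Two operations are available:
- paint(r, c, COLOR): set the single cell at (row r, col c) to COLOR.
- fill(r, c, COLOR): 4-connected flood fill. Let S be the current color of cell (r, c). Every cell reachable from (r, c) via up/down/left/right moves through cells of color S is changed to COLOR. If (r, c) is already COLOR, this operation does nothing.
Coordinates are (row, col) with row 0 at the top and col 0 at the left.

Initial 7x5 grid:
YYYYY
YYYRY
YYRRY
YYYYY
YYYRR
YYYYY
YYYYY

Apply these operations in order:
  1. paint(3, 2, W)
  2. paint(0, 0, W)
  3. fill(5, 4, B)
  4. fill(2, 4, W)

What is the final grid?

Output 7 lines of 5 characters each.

After op 1 paint(3,2,W):
YYYYY
YYYRY
YYRRY
YYWYY
YYYRR
YYYYY
YYYYY
After op 2 paint(0,0,W):
WYYYY
YYYRY
YYRRY
YYWYY
YYYRR
YYYYY
YYYYY
After op 3 fill(5,4,B) [28 cells changed]:
WBBBB
BBBRB
BBRRB
BBWBB
BBBRR
BBBBB
BBBBB
After op 4 fill(2,4,W) [28 cells changed]:
WWWWW
WWWRW
WWRRW
WWWWW
WWWRR
WWWWW
WWWWW

Answer: WWWWW
WWWRW
WWRRW
WWWWW
WWWRR
WWWWW
WWWWW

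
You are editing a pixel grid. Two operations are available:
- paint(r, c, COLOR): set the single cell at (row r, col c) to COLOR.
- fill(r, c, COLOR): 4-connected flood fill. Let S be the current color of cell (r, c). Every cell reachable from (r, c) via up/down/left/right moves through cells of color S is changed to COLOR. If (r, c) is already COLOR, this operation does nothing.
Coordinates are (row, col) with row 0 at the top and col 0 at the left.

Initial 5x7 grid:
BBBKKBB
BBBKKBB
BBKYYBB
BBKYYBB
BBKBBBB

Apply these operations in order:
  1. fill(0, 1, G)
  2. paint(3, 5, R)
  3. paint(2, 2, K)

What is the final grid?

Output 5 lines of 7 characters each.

Answer: GGGKKBB
GGGKKBB
GGKYYBB
GGKYYRB
GGKBBBB

Derivation:
After op 1 fill(0,1,G) [12 cells changed]:
GGGKKBB
GGGKKBB
GGKYYBB
GGKYYBB
GGKBBBB
After op 2 paint(3,5,R):
GGGKKBB
GGGKKBB
GGKYYBB
GGKYYRB
GGKBBBB
After op 3 paint(2,2,K):
GGGKKBB
GGGKKBB
GGKYYBB
GGKYYRB
GGKBBBB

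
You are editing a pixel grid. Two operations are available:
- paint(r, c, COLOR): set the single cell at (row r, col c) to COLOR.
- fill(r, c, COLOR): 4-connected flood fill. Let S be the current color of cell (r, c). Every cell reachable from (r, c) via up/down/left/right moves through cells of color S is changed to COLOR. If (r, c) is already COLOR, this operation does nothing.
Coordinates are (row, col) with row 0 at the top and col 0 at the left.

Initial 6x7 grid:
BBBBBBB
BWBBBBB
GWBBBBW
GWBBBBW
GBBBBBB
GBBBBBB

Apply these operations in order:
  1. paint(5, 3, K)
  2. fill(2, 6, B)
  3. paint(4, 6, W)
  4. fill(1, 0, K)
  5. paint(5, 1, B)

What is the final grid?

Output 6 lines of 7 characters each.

After op 1 paint(5,3,K):
BBBBBBB
BWBBBBB
GWBBBBW
GWBBBBW
GBBBBBB
GBBKBBB
After op 2 fill(2,6,B) [2 cells changed]:
BBBBBBB
BWBBBBB
GWBBBBB
GWBBBBB
GBBBBBB
GBBKBBB
After op 3 paint(4,6,W):
BBBBBBB
BWBBBBB
GWBBBBB
GWBBBBB
GBBBBBW
GBBKBBB
After op 4 fill(1,0,K) [33 cells changed]:
KKKKKKK
KWKKKKK
GWKKKKK
GWKKKKK
GKKKKKW
GKKKKKK
After op 5 paint(5,1,B):
KKKKKKK
KWKKKKK
GWKKKKK
GWKKKKK
GKKKKKW
GBKKKKK

Answer: KKKKKKK
KWKKKKK
GWKKKKK
GWKKKKK
GKKKKKW
GBKKKKK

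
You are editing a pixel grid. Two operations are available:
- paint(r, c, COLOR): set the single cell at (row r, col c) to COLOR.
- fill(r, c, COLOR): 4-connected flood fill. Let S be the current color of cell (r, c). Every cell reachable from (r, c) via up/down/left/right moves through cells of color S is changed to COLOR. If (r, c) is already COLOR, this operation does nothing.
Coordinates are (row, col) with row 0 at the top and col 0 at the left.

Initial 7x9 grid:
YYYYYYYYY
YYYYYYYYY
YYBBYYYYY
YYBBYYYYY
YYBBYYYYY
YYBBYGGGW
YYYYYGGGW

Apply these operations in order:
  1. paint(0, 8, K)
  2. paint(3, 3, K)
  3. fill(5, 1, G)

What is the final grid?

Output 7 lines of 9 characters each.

After op 1 paint(0,8,K):
YYYYYYYYK
YYYYYYYYY
YYBBYYYYY
YYBBYYYYY
YYBBYYYYY
YYBBYGGGW
YYYYYGGGW
After op 2 paint(3,3,K):
YYYYYYYYK
YYYYYYYYY
YYBBYYYYY
YYBKYYYYY
YYBBYYYYY
YYBBYGGGW
YYYYYGGGW
After op 3 fill(5,1,G) [46 cells changed]:
GGGGGGGGK
GGGGGGGGG
GGBBGGGGG
GGBKGGGGG
GGBBGGGGG
GGBBGGGGW
GGGGGGGGW

Answer: GGGGGGGGK
GGGGGGGGG
GGBBGGGGG
GGBKGGGGG
GGBBGGGGG
GGBBGGGGW
GGGGGGGGW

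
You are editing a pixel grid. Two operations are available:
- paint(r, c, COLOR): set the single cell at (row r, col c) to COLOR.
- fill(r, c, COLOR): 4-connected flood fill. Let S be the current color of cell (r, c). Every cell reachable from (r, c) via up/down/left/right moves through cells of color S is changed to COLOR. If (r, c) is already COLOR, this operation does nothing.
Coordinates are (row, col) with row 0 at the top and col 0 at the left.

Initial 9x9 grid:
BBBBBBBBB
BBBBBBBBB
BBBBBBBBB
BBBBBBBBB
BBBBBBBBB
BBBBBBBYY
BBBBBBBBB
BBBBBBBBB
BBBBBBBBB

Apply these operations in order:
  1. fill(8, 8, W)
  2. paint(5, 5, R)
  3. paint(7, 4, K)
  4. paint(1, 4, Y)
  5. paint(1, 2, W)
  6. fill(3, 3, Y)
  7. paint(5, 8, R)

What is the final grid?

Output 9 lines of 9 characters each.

After op 1 fill(8,8,W) [79 cells changed]:
WWWWWWWWW
WWWWWWWWW
WWWWWWWWW
WWWWWWWWW
WWWWWWWWW
WWWWWWWYY
WWWWWWWWW
WWWWWWWWW
WWWWWWWWW
After op 2 paint(5,5,R):
WWWWWWWWW
WWWWWWWWW
WWWWWWWWW
WWWWWWWWW
WWWWWWWWW
WWWWWRWYY
WWWWWWWWW
WWWWWWWWW
WWWWWWWWW
After op 3 paint(7,4,K):
WWWWWWWWW
WWWWWWWWW
WWWWWWWWW
WWWWWWWWW
WWWWWWWWW
WWWWWRWYY
WWWWWWWWW
WWWWKWWWW
WWWWWWWWW
After op 4 paint(1,4,Y):
WWWWWWWWW
WWWWYWWWW
WWWWWWWWW
WWWWWWWWW
WWWWWWWWW
WWWWWRWYY
WWWWWWWWW
WWWWKWWWW
WWWWWWWWW
After op 5 paint(1,2,W):
WWWWWWWWW
WWWWYWWWW
WWWWWWWWW
WWWWWWWWW
WWWWWWWWW
WWWWWRWYY
WWWWWWWWW
WWWWKWWWW
WWWWWWWWW
After op 6 fill(3,3,Y) [76 cells changed]:
YYYYYYYYY
YYYYYYYYY
YYYYYYYYY
YYYYYYYYY
YYYYYYYYY
YYYYYRYYY
YYYYYYYYY
YYYYKYYYY
YYYYYYYYY
After op 7 paint(5,8,R):
YYYYYYYYY
YYYYYYYYY
YYYYYYYYY
YYYYYYYYY
YYYYYYYYY
YYYYYRYYR
YYYYYYYYY
YYYYKYYYY
YYYYYYYYY

Answer: YYYYYYYYY
YYYYYYYYY
YYYYYYYYY
YYYYYYYYY
YYYYYYYYY
YYYYYRYYR
YYYYYYYYY
YYYYKYYYY
YYYYYYYYY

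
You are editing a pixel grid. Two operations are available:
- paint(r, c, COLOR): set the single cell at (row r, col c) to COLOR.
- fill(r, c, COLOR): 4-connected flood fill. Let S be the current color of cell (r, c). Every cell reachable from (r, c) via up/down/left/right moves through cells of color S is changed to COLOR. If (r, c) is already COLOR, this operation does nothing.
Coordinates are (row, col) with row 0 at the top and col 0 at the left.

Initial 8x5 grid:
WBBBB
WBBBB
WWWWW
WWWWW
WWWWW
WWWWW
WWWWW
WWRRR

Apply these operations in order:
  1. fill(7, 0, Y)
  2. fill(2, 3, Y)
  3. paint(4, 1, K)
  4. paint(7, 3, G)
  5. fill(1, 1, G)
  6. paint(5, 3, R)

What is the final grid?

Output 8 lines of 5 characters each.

After op 1 fill(7,0,Y) [29 cells changed]:
YBBBB
YBBBB
YYYYY
YYYYY
YYYYY
YYYYY
YYYYY
YYRRR
After op 2 fill(2,3,Y) [0 cells changed]:
YBBBB
YBBBB
YYYYY
YYYYY
YYYYY
YYYYY
YYYYY
YYRRR
After op 3 paint(4,1,K):
YBBBB
YBBBB
YYYYY
YYYYY
YKYYY
YYYYY
YYYYY
YYRRR
After op 4 paint(7,3,G):
YBBBB
YBBBB
YYYYY
YYYYY
YKYYY
YYYYY
YYYYY
YYRGR
After op 5 fill(1,1,G) [8 cells changed]:
YGGGG
YGGGG
YYYYY
YYYYY
YKYYY
YYYYY
YYYYY
YYRGR
After op 6 paint(5,3,R):
YGGGG
YGGGG
YYYYY
YYYYY
YKYYY
YYYRY
YYYYY
YYRGR

Answer: YGGGG
YGGGG
YYYYY
YYYYY
YKYYY
YYYRY
YYYYY
YYRGR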